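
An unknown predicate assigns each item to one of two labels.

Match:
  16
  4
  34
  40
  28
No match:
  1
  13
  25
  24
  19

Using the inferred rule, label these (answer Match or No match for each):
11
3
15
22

No match, No match, No match, Match

Every 'Match' example satisfies: ≡ 4 (mod 6). None of the 'No match' examples do.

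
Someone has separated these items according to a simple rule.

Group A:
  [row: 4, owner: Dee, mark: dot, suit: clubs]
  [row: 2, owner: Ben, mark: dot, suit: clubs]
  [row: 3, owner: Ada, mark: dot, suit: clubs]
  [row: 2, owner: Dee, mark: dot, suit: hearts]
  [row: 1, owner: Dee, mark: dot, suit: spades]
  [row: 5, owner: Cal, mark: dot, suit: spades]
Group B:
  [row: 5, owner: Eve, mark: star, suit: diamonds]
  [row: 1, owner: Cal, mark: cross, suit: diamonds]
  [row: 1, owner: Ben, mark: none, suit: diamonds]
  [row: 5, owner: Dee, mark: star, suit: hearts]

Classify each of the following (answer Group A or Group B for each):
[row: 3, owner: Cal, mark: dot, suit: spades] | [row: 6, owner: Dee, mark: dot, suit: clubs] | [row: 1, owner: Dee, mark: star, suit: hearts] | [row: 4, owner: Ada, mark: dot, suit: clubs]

Group A, Group A, Group B, Group A

The pattern is that an item is 'Group A' exactly when: mark is dot.
[row: 3, owner: Cal, mark: dot, suit: spades]: Group A (mark is dot). [row: 6, owner: Dee, mark: dot, suit: clubs]: Group A (mark is dot). [row: 1, owner: Dee, mark: star, suit: hearts]: Group B (mark is star). [row: 4, owner: Ada, mark: dot, suit: clubs]: Group A (mark is dot).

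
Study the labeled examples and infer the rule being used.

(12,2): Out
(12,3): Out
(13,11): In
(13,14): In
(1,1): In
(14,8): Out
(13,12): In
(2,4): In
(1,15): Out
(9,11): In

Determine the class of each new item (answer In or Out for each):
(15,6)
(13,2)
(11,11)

Out, Out, In

'In' ⟺ |first − second| ≤ 2.
(15,6): |15−6| = 9, does not satisfy this → Out. (13,2): |13−2| = 11, does not satisfy this → Out. (11,11): |11−11| = 0, fits → In.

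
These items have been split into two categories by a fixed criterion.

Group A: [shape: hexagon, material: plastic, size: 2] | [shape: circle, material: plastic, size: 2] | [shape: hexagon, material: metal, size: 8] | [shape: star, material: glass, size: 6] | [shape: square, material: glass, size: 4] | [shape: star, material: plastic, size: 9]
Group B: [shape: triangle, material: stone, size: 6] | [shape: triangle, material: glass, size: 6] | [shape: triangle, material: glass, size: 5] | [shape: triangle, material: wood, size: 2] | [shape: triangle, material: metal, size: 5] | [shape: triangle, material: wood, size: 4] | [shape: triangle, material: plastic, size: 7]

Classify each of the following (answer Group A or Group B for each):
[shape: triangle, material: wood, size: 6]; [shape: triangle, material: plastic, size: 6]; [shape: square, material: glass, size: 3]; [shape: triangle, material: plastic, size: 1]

Group B, Group B, Group A, Group B

All 'Group A' examples share one property — shape is not triangle — and every 'Group B' example lacks it.
[shape: triangle, material: wood, size: 6]: Group B (shape is triangle).
[shape: triangle, material: plastic, size: 6]: Group B (shape is triangle).
[shape: square, material: glass, size: 3]: Group A (shape is square).
[shape: triangle, material: plastic, size: 1]: Group B (shape is triangle).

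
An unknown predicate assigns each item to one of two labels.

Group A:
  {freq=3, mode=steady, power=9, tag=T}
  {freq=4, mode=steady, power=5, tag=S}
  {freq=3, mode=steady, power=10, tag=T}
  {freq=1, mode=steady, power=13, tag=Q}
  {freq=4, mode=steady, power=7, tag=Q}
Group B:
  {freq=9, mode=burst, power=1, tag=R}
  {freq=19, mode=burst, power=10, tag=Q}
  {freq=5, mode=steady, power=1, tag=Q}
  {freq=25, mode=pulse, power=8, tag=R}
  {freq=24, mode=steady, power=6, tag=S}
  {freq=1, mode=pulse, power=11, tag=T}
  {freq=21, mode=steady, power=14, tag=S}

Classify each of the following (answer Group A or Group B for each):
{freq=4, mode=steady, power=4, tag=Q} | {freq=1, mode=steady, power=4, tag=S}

Group A, Group A

'Group A' ⟺ mode is steady AND freq ≤ 4.
{freq=4, mode=steady, power=4, tag=Q} → mode is steady, freq = 4 → Group A.
{freq=1, mode=steady, power=4, tag=S} → mode is steady, freq = 1 → Group A.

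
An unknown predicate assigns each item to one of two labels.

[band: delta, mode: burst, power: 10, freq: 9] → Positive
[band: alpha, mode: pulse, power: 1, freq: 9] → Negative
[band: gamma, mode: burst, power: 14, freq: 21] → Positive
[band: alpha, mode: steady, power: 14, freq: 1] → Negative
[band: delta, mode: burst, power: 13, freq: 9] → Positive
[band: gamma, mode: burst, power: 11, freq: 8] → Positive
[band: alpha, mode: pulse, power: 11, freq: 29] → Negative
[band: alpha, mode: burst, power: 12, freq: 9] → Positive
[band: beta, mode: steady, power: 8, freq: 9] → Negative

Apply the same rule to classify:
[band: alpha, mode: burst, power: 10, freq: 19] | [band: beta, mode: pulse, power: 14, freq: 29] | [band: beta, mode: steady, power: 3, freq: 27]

Positive, Negative, Negative

The simplest hypothesis consistent with all the labels is: mode is burst.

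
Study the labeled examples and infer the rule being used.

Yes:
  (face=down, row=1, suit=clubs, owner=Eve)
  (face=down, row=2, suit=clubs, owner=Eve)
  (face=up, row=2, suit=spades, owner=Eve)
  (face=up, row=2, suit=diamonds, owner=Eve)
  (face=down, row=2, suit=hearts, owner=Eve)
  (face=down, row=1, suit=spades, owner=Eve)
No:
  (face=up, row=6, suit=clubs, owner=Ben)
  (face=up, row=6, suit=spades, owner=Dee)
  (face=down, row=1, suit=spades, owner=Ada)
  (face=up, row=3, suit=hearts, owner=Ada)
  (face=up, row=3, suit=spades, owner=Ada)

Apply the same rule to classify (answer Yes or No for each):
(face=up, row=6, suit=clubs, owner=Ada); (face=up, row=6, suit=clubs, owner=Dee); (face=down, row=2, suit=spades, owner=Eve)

The common property of the 'Yes' items is: owner is Eve. No 'No' item has it.
(face=up, row=6, suit=clubs, owner=Ada) → owner is Ada → No. (face=up, row=6, suit=clubs, owner=Dee) → owner is Dee → No. (face=down, row=2, suit=spades, owner=Eve) → owner is Eve → Yes.

No, No, Yes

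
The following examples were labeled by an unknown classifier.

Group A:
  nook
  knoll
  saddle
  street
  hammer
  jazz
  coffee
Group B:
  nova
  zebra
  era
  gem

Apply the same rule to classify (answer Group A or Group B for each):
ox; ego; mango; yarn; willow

Group B, Group B, Group B, Group B, Group A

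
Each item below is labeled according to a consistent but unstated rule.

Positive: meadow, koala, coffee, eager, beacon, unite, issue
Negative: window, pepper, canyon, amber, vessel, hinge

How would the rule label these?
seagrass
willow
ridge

The distinguishing property — has ≥ 3 vowels — holds for all the 'Positive' cases and none of the 'Negative' cases.
seagrass: 3 vowels, meets the rule → Positive. willow: 2 vowels, doesn't match → Negative. ridge: 2 vowels, doesn't match → Negative.

Positive, Negative, Negative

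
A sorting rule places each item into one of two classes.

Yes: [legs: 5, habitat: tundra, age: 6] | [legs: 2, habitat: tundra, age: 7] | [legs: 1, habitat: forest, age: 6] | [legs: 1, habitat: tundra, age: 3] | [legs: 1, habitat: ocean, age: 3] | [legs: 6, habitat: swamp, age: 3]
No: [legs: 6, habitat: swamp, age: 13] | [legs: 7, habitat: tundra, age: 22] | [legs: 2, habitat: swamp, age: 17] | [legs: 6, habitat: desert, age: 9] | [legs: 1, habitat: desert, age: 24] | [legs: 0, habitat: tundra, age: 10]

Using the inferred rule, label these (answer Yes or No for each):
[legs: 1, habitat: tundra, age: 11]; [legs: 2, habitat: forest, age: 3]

The common property of the 'Yes' items is: age ≤ 7. No 'No' item has it.
[legs: 1, habitat: tundra, age: 11]: age = 11 — does not pass, so No. [legs: 2, habitat: forest, age: 3]: age = 3 — qualifies, so Yes.

No, Yes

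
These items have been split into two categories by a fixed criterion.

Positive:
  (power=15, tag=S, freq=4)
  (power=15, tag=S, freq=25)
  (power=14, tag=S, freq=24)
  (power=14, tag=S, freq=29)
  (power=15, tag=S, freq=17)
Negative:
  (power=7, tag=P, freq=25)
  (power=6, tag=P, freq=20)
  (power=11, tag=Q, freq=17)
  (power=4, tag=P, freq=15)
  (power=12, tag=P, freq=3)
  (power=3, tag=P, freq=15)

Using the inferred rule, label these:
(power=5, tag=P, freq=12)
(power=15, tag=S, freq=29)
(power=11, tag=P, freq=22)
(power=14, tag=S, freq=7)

The classifier is using: tag is S.
(power=5, tag=P, freq=12) → tag is P → Negative.
(power=15, tag=S, freq=29) → tag is S → Positive.
(power=11, tag=P, freq=22) → tag is P → Negative.
(power=14, tag=S, freq=7) → tag is S → Positive.

Negative, Positive, Negative, Positive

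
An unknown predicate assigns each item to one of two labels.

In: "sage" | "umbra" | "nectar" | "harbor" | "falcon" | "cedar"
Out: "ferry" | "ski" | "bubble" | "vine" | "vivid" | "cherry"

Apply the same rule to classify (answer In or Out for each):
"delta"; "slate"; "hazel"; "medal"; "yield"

In, In, In, In, Out

Rule: contains 'a'. This holds for each 'In' example and fails for each 'Out' one.
"delta" — has 'a', hence In.
"slate" — has 'a', hence In.
"hazel" — has 'a', hence In.
"medal" — has 'a', hence In.
"yield" — no 'a', hence Out.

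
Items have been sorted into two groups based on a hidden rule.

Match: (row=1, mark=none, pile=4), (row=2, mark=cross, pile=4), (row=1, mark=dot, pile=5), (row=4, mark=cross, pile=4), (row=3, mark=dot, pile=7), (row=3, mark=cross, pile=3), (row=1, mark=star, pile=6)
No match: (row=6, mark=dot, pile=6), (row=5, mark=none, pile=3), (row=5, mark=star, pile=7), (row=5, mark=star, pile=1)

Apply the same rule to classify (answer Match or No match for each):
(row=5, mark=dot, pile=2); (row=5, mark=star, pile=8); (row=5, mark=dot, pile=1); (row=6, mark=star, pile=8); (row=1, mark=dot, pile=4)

No match, No match, No match, No match, Match

The simplest hypothesis consistent with all the labels is: row ≤ 4.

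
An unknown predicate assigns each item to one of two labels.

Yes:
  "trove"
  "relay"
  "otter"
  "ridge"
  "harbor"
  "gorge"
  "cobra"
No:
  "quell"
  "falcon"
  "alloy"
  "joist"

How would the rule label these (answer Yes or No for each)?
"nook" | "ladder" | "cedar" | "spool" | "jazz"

No, Yes, Yes, No, No

All 'Yes' examples share one property — contains 'r' — and every 'No' example lacks it.
"nook": No (no 'r'). "ladder": Yes (has 'r'). "cedar": Yes (has 'r'). "spool": No (no 'r'). "jazz": No (no 'r').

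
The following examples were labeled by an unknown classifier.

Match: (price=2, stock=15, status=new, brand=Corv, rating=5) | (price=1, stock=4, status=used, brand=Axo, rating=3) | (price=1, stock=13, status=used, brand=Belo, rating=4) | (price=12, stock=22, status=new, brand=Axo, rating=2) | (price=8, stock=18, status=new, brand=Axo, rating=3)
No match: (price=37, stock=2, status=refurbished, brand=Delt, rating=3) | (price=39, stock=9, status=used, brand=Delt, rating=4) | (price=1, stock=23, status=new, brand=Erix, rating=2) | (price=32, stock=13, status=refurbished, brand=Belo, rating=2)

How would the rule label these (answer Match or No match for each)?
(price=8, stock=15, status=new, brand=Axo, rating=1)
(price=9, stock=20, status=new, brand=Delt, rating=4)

All 'Match' examples share one property — stock ≤ 22 AND price ≤ 12 — and every 'No match' example lacks it.
(price=8, stock=15, status=new, brand=Axo, rating=1): Match (stock = 15, price = 8). (price=9, stock=20, status=new, brand=Delt, rating=4): Match (stock = 20, price = 9).

Match, Match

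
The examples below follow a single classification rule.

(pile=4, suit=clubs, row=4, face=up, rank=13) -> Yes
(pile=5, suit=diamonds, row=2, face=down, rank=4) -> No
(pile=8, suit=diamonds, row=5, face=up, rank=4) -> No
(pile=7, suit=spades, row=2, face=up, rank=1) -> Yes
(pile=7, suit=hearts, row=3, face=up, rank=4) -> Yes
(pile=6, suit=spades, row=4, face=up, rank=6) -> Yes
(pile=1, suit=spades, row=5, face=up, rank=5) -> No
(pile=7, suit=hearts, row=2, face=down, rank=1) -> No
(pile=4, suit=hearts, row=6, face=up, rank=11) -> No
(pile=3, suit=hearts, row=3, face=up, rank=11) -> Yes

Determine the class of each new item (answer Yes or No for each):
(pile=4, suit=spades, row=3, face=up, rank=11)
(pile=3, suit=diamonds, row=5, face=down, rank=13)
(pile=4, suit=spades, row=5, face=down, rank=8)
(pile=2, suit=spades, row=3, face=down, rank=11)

The pattern is that an item is 'Yes' exactly when: face is up AND row ≤ 4.
(pile=4, suit=spades, row=3, face=up, rank=11): face is up, row = 3, has this property → Yes. (pile=3, suit=diamonds, row=5, face=down, rank=13): face is down, row = 5, does not pass → No. (pile=4, suit=spades, row=5, face=down, rank=8): face is down, row = 5, does not pass → No. (pile=2, suit=spades, row=3, face=down, rank=11): face is down, row = 3, does not pass → No.

Yes, No, No, No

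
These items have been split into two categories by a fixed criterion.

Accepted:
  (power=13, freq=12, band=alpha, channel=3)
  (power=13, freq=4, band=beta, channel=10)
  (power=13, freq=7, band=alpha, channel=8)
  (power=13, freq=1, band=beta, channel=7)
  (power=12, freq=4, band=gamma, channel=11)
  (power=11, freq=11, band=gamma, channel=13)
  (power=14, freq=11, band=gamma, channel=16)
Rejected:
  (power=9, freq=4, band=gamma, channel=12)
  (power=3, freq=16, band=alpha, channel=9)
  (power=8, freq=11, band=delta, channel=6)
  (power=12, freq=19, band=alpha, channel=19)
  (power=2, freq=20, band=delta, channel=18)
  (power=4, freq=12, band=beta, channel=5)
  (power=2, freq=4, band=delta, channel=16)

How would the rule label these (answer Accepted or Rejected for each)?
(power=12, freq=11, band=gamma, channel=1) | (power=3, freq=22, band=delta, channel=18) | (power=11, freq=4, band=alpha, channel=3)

'Accepted' ⟺ freq ≤ 12 AND power ≥ 11.
(power=12, freq=11, band=gamma, channel=1): freq = 11, power = 12 — fits, so Accepted.
(power=3, freq=22, band=delta, channel=18): freq = 22, power = 3 — doesn't qualify, so Rejected.
(power=11, freq=4, band=alpha, channel=3): freq = 4, power = 11 — fits, so Accepted.

Accepted, Rejected, Accepted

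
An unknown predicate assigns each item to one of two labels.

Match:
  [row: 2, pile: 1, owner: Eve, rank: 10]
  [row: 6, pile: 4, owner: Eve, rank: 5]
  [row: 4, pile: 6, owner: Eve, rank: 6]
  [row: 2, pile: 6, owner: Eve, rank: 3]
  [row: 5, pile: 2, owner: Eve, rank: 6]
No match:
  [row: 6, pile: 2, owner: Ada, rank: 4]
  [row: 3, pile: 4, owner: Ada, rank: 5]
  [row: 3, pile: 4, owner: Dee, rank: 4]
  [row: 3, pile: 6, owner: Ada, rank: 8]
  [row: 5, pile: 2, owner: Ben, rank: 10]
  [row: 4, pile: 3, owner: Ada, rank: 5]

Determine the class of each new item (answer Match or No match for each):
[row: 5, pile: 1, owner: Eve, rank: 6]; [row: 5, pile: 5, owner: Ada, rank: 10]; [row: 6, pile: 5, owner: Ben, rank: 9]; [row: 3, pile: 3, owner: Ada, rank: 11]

Match, No match, No match, No match

The simplest hypothesis consistent with all the labels is: owner is Eve.
[row: 5, pile: 1, owner: Eve, rank: 6]: Match (owner is Eve). [row: 5, pile: 5, owner: Ada, rank: 10]: No match (owner is Ada). [row: 6, pile: 5, owner: Ben, rank: 9]: No match (owner is Ben). [row: 3, pile: 3, owner: Ada, rank: 11]: No match (owner is Ada).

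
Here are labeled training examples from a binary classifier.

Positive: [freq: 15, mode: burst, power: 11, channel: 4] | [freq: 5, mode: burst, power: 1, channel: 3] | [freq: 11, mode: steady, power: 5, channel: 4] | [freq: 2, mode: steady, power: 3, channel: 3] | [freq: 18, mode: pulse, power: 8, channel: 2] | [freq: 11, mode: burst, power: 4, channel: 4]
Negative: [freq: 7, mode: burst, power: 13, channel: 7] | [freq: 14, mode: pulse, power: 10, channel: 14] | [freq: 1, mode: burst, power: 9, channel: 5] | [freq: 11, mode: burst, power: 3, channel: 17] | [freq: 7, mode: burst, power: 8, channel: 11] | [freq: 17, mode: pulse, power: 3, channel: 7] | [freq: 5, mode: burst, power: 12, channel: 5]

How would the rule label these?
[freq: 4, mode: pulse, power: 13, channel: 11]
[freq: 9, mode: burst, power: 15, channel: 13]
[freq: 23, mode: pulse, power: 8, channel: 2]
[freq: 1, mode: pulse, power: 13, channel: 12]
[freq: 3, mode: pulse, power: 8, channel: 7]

The rule appears to be: channel ≤ 4.
[freq: 4, mode: pulse, power: 13, channel: 11]: channel = 11, fails the rule → Negative. [freq: 9, mode: burst, power: 15, channel: 13]: channel = 13, fails the rule → Negative. [freq: 23, mode: pulse, power: 8, channel: 2]: channel = 2, checks out → Positive. [freq: 1, mode: pulse, power: 13, channel: 12]: channel = 12, fails the rule → Negative. [freq: 3, mode: pulse, power: 8, channel: 7]: channel = 7, fails the rule → Negative.

Negative, Negative, Positive, Negative, Negative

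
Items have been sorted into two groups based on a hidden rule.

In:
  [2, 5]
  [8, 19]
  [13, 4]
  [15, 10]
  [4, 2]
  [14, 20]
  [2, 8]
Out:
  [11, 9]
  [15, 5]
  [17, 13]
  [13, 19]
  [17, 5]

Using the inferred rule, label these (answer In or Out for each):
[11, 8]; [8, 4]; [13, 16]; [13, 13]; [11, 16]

Checking candidate rules against both groups, what survives is: product is even.
[11, 8] → 11·8 = 88 → In.
[8, 4] → 8·4 = 32 → In.
[13, 16] → 13·16 = 208 → In.
[13, 13] → 13·13 = 169 → Out.
[11, 16] → 11·16 = 176 → In.

In, In, In, Out, In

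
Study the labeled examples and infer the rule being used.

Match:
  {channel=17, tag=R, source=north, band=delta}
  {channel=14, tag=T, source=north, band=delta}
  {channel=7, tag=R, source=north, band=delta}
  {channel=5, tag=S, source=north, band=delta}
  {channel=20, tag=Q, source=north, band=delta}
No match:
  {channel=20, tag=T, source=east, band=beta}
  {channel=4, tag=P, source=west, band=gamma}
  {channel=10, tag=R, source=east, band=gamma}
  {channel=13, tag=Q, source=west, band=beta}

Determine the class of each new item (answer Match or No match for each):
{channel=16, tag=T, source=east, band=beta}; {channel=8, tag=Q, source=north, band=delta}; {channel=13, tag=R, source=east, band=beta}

No match, Match, No match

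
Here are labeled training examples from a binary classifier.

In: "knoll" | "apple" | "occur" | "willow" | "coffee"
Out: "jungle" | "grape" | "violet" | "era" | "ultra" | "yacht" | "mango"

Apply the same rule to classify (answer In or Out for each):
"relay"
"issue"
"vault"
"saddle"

Out, In, Out, In

'In' ⟺ has a double letter.
"relay": no doubled letter, doesn't qualify → Out.
"issue": 'ss' doubled, meets the rule → In.
"vault": no doubled letter, doesn't qualify → Out.
"saddle": 'dd' doubled, meets the rule → In.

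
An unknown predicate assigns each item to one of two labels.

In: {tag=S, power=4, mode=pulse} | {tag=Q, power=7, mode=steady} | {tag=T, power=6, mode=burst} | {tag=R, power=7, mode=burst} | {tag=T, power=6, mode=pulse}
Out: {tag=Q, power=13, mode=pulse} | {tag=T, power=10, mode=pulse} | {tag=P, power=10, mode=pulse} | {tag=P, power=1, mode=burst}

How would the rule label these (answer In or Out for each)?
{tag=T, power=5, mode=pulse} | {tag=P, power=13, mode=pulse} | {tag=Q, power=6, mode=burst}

The pattern is that an item is 'In' exactly when: power ≥ 4 AND power ≤ 7.
{tag=T, power=5, mode=pulse} — power = 5, hence In.
{tag=P, power=13, mode=pulse} — power = 13, hence Out.
{tag=Q, power=6, mode=burst} — power = 6, hence In.

In, Out, In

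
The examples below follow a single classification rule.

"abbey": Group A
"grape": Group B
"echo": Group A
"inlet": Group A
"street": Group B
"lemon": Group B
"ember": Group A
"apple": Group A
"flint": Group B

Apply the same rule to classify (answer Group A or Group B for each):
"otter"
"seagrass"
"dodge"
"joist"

'Group A' ⟺ starts with a vowel.
"otter": Group A (starts with 'o'). "seagrass": Group B (starts with 's'). "dodge": Group B (starts with 'd'). "joist": Group B (starts with 'j').

Group A, Group B, Group B, Group B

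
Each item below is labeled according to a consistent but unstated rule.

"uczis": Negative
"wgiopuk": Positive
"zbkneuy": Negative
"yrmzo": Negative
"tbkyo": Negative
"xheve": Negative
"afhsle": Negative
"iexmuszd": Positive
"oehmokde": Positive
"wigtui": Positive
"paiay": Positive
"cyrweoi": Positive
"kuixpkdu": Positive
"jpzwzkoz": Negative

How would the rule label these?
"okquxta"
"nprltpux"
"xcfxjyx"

Positive, Negative, Negative

Every 'Positive' example satisfies: has ≥ 3 vowels. None of the 'Negative' examples do.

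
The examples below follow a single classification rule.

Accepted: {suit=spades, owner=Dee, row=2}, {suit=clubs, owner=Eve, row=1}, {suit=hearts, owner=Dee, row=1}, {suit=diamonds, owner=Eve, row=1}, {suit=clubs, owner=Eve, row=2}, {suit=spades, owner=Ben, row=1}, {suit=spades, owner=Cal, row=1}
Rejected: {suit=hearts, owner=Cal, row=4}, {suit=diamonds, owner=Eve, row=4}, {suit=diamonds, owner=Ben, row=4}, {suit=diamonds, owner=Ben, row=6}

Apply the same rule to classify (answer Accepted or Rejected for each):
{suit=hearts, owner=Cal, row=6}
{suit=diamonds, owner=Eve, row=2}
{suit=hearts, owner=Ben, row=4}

The classifier is using: row ≤ 2.
{suit=hearts, owner=Cal, row=6} — row = 6, hence Rejected. {suit=diamonds, owner=Eve, row=2} — row = 2, hence Accepted. {suit=hearts, owner=Ben, row=4} — row = 4, hence Rejected.

Rejected, Accepted, Rejected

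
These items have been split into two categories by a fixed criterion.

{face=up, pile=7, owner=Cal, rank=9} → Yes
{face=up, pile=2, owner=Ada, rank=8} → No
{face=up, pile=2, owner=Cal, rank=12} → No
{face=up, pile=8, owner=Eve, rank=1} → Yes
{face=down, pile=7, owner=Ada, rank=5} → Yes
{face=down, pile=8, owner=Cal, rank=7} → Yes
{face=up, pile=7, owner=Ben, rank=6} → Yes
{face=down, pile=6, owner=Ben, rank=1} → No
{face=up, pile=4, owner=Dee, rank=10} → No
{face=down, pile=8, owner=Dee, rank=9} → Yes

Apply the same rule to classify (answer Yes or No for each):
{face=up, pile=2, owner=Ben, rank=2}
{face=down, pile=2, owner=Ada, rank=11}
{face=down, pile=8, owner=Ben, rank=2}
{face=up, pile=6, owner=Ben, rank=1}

The classifier is using: pile ≥ 7.
{face=up, pile=2, owner=Ben, rank=2}: No (pile = 2). {face=down, pile=2, owner=Ada, rank=11}: No (pile = 2). {face=down, pile=8, owner=Ben, rank=2}: Yes (pile = 8). {face=up, pile=6, owner=Ben, rank=1}: No (pile = 6).

No, No, Yes, No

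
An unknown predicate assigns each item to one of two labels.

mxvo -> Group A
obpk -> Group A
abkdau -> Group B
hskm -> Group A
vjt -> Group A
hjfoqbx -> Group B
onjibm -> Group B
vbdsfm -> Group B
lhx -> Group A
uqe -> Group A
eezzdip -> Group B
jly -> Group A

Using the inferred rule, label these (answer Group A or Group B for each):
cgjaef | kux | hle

Rule: length ≤ 4. This holds for each 'Group A' example and fails for each 'Group B' one.
cgjaef: Group B (length 6). kux: Group A (length 3). hle: Group A (length 3).

Group B, Group A, Group A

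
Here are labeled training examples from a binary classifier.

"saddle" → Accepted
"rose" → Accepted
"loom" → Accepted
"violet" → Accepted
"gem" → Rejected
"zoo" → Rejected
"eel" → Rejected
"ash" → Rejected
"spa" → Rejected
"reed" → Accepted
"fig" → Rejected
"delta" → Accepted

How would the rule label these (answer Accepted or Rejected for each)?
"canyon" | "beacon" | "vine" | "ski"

Accepted, Accepted, Accepted, Rejected

All 'Accepted' examples share one property — length ≥ 4 — and every 'Rejected' example lacks it.
"canyon" — length 6, hence Accepted.
"beacon" — length 6, hence Accepted.
"vine" — length 4, hence Accepted.
"ski" — length 3, hence Rejected.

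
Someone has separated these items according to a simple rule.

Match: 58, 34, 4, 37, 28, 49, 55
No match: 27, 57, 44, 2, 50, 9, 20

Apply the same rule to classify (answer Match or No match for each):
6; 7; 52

The rule appears to be: ≡ 1 (mod 3).
6: 6 mod 3 = 0, fails this test → No match.
7: 7 mod 3 = 1, fits → Match.
52: 52 mod 3 = 1, fits → Match.

No match, Match, Match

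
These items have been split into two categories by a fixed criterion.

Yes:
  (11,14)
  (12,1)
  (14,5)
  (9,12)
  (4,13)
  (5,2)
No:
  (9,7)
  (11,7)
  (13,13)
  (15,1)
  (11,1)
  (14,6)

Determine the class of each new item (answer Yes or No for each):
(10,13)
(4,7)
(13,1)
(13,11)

Yes, Yes, No, No

Checking candidate rules against both groups, what survives is: sum is odd.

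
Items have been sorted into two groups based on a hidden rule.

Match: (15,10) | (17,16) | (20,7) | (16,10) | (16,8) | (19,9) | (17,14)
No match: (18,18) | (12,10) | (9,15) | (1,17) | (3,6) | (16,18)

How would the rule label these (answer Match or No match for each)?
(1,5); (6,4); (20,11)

The rule appears to be: first > second AND sum ≥ 24.
No match: (1,5), since 1 < 5, 1+5 = 6.
No match: (6,4), since 6 > 4, 6+4 = 10.
Match: (20,11), since 20 > 11, 20+11 = 31.

No match, No match, Match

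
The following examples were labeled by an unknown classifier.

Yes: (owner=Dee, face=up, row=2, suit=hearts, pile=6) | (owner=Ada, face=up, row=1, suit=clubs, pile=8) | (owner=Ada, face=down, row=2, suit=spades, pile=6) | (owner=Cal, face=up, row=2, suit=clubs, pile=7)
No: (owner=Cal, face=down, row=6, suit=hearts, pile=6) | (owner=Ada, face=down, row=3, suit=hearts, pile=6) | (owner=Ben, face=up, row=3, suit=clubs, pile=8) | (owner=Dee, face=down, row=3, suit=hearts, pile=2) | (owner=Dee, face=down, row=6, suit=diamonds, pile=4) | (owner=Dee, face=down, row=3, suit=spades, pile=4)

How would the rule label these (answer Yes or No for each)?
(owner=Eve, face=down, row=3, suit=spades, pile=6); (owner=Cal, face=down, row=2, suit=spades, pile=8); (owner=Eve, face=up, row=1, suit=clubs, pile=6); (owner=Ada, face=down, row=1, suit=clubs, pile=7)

No, Yes, Yes, Yes

The distinguishing property — row ≤ 2 — holds for all the 'Yes' cases and none of the 'No' cases.
(owner=Eve, face=down, row=3, suit=spades, pile=6) → row = 3 → No. (owner=Cal, face=down, row=2, suit=spades, pile=8) → row = 2 → Yes. (owner=Eve, face=up, row=1, suit=clubs, pile=6) → row = 1 → Yes. (owner=Ada, face=down, row=1, suit=clubs, pile=7) → row = 1 → Yes.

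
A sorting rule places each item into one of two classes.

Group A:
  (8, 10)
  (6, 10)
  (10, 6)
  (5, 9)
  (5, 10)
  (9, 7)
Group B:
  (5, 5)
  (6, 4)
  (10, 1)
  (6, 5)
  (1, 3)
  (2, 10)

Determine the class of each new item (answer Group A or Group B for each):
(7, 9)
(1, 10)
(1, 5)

Group A, Group B, Group B

The pattern is that an item is 'Group A' exactly when: sum ≥ 14.
(7, 9) → 7+9 = 16 → Group A.
(1, 10) → 1+10 = 11 → Group B.
(1, 5) → 1+5 = 6 → Group B.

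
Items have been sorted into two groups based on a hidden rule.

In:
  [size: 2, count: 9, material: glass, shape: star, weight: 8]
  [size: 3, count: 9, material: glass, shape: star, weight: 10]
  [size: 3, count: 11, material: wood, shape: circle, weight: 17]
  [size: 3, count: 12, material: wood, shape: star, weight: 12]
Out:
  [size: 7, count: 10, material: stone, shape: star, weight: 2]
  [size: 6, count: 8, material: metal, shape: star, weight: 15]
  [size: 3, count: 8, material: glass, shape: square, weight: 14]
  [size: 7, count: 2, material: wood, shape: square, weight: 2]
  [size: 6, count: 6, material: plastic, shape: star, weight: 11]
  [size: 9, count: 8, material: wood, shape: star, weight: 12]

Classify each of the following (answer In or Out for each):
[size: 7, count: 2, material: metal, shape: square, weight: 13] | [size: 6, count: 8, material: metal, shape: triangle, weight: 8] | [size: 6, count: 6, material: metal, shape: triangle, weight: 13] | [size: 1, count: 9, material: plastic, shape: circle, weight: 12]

Out, Out, Out, In

The common property of the 'In' items is: size ≤ 3 AND count ≥ 9. No 'Out' item has it.
[size: 7, count: 2, material: metal, shape: square, weight: 13]: size = 7, count = 2 — doesn't qualify, so Out.
[size: 6, count: 8, material: metal, shape: triangle, weight: 8]: size = 6, count = 8 — doesn't qualify, so Out.
[size: 6, count: 6, material: metal, shape: triangle, weight: 13]: size = 6, count = 6 — doesn't qualify, so Out.
[size: 1, count: 9, material: plastic, shape: circle, weight: 12]: size = 1, count = 9 — checks out, so In.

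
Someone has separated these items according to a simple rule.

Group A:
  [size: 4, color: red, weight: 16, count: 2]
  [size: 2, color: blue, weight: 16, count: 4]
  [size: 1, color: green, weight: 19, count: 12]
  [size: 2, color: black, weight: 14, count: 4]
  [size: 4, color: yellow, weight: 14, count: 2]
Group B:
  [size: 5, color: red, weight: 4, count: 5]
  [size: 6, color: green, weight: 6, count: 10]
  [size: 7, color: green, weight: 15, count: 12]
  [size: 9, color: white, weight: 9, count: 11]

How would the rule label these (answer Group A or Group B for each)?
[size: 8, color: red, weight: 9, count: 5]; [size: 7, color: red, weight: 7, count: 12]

Group B, Group B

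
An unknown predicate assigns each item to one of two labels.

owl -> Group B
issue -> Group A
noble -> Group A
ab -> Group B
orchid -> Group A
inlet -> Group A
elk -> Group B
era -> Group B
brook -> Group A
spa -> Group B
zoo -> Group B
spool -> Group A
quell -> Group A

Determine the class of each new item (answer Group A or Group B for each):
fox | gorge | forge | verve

One predicate separates the groups cleanly: length ≥ 5.

Group B, Group A, Group A, Group A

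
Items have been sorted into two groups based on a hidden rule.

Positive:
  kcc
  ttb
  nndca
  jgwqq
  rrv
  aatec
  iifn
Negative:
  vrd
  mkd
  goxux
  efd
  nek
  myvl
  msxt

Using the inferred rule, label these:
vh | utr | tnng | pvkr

Negative, Negative, Positive, Negative

All 'Positive' examples share one property — has a double letter — and every 'Negative' example lacks it.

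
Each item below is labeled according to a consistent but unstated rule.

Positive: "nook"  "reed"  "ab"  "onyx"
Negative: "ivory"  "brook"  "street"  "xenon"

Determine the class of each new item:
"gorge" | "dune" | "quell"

Negative, Positive, Negative

'Positive' ⟺ length ≤ 4.
"gorge": length 5, lacks this property → Negative.
"dune": length 4, satisfies this → Positive.
"quell": length 5, lacks this property → Negative.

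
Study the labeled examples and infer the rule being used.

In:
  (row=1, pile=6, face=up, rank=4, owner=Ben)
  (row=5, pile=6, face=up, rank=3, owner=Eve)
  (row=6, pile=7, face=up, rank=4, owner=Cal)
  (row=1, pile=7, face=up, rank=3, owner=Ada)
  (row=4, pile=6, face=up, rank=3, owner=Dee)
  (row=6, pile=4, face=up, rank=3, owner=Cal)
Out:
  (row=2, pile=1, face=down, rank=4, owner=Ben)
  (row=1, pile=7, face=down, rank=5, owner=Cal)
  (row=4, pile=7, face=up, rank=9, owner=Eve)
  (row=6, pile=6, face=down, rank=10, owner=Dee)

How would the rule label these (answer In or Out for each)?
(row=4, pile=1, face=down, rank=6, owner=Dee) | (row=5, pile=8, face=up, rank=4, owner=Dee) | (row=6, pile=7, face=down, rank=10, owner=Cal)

Out, In, Out

The rule appears to be: face is up AND rank ≤ 4.
(row=4, pile=1, face=down, rank=6, owner=Dee) — face is down, rank = 6, hence Out.
(row=5, pile=8, face=up, rank=4, owner=Dee) — face is up, rank = 4, hence In.
(row=6, pile=7, face=down, rank=10, owner=Cal) — face is down, rank = 10, hence Out.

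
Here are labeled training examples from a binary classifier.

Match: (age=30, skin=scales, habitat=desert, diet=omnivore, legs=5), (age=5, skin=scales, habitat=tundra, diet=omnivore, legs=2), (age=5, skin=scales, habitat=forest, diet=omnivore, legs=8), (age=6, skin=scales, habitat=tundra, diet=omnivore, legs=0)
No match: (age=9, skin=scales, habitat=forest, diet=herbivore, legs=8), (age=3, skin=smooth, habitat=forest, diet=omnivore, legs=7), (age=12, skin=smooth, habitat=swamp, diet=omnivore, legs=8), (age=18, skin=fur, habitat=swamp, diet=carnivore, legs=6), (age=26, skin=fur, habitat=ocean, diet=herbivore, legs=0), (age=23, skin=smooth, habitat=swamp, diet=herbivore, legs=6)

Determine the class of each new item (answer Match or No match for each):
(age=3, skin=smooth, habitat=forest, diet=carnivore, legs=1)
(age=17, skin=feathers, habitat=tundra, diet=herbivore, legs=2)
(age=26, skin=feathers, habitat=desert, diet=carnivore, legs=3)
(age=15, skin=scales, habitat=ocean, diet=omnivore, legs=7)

The distinguishing property — diet is omnivore AND skin is scales — holds for all the 'Match' cases and none of the 'No match' cases.
(age=3, skin=smooth, habitat=forest, diet=carnivore, legs=1) → diet is carnivore, skin is smooth → No match.
(age=17, skin=feathers, habitat=tundra, diet=herbivore, legs=2) → diet is herbivore, skin is feathers → No match.
(age=26, skin=feathers, habitat=desert, diet=carnivore, legs=3) → diet is carnivore, skin is feathers → No match.
(age=15, skin=scales, habitat=ocean, diet=omnivore, legs=7) → diet is omnivore, skin is scales → Match.

No match, No match, No match, Match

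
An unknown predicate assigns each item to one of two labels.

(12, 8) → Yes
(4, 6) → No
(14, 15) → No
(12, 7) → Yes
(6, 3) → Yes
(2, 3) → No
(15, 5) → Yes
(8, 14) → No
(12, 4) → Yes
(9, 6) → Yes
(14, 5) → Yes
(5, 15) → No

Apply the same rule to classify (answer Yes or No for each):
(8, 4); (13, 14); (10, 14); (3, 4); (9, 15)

All 'Yes' examples share one property — first > second — and every 'No' example lacks it.

Yes, No, No, No, No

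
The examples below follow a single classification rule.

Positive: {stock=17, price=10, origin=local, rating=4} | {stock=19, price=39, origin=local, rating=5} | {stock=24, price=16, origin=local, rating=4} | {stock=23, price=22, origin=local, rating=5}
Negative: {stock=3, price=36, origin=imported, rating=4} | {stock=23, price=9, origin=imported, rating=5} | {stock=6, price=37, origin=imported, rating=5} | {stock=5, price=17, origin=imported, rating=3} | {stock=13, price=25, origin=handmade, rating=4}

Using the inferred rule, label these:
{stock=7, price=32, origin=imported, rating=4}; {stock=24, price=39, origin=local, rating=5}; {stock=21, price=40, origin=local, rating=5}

Negative, Positive, Positive

Checking candidate rules against both groups, what survives is: origin is local.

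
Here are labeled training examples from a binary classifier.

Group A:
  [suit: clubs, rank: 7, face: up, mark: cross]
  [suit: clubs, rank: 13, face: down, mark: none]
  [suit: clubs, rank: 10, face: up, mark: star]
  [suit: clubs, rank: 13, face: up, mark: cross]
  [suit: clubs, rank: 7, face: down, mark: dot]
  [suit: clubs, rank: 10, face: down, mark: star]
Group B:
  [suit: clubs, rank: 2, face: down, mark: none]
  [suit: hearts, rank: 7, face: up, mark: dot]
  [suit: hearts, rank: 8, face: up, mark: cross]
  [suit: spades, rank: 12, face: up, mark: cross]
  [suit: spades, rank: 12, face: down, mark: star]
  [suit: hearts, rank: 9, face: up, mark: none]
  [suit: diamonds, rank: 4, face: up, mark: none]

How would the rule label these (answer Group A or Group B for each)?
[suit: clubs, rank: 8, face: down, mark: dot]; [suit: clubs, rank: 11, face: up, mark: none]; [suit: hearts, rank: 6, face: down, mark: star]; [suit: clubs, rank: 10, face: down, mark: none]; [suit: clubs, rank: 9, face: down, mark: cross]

Group A, Group A, Group B, Group A, Group A

The rule appears to be: suit is clubs AND rank ≥ 4.
[suit: clubs, rank: 8, face: down, mark: dot] — suit is clubs, rank = 8, hence Group A.
[suit: clubs, rank: 11, face: up, mark: none] — suit is clubs, rank = 11, hence Group A.
[suit: hearts, rank: 6, face: down, mark: star] — suit is hearts, rank = 6, hence Group B.
[suit: clubs, rank: 10, face: down, mark: none] — suit is clubs, rank = 10, hence Group A.
[suit: clubs, rank: 9, face: down, mark: cross] — suit is clubs, rank = 9, hence Group A.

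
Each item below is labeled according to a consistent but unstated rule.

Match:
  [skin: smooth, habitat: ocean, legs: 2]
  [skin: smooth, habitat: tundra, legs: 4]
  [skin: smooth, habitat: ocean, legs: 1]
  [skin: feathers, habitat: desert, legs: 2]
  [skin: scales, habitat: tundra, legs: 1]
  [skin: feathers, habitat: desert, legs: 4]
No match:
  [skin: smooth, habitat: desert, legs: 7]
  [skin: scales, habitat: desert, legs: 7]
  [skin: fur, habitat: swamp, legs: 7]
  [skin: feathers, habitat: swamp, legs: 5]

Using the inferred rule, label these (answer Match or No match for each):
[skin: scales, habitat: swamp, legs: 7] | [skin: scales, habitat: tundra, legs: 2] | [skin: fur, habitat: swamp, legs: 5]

No match, Match, No match

A rule that fits every label: legs ≤ 4 — true of each 'Match' example, false of each 'No match' one.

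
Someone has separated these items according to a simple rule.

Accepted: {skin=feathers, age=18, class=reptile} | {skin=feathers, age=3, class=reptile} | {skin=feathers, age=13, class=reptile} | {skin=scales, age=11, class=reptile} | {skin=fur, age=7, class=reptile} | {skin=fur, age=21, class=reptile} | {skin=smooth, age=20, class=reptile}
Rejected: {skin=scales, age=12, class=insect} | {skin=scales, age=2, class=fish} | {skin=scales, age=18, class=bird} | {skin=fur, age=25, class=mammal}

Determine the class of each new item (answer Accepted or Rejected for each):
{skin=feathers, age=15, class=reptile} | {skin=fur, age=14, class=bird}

Accepted, Rejected

Checking candidate rules against both groups, what survives is: class is reptile.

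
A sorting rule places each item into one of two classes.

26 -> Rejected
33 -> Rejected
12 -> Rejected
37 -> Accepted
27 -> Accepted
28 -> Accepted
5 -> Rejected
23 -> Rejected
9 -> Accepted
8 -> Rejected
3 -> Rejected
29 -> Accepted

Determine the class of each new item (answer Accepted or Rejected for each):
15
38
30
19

Rule: digit sum ≥ 9. This holds for each 'Accepted' example and fails for each 'Rejected' one.

Rejected, Accepted, Rejected, Accepted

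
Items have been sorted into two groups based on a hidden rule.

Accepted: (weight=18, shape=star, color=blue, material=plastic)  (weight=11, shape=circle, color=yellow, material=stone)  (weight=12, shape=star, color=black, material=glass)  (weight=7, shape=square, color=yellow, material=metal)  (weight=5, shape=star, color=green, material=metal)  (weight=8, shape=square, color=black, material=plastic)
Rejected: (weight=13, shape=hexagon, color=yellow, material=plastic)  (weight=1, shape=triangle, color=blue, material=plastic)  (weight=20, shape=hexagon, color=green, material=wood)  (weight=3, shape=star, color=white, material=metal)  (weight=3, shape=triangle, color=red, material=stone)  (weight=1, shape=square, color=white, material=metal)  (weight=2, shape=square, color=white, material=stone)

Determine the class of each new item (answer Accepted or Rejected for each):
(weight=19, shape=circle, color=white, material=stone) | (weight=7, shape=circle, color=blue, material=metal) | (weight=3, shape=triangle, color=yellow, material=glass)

The common property of the 'Accepted' items is: shape is not hexagon AND weight ≥ 5. No 'Rejected' item has it.

Accepted, Accepted, Rejected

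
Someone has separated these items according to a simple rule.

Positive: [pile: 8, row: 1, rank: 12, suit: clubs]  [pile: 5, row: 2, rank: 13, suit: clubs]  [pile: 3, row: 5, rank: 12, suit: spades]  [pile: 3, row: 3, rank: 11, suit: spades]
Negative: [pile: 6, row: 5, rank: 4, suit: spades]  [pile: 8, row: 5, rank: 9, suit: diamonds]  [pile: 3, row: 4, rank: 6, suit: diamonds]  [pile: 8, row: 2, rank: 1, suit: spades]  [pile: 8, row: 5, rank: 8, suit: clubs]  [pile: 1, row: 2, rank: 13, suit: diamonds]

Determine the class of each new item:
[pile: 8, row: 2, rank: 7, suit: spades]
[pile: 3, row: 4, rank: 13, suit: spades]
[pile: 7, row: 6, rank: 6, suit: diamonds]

One predicate separates the groups cleanly: rank ≥ 11 AND pile ≥ 3.
[pile: 8, row: 2, rank: 7, suit: spades]: rank = 7, pile = 8, doesn't qualify → Negative.
[pile: 3, row: 4, rank: 13, suit: spades]: rank = 13, pile = 3, matches → Positive.
[pile: 7, row: 6, rank: 6, suit: diamonds]: rank = 6, pile = 7, doesn't qualify → Negative.

Negative, Positive, Negative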